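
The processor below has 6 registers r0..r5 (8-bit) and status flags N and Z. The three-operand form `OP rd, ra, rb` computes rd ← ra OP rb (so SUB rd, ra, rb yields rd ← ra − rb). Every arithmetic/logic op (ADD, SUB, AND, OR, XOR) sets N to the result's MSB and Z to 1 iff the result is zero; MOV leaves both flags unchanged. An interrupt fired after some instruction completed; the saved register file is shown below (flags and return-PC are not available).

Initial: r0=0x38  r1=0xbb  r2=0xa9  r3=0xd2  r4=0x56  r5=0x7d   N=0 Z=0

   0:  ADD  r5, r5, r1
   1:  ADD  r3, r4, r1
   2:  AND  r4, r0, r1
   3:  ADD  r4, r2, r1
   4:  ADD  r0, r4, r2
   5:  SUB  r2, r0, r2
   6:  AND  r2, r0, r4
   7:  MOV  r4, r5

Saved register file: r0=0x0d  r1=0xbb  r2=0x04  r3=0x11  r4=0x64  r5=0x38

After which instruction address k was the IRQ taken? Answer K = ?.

K = 6

after  0: r0=0x38 r1=0xbb r2=0xa9 r3=0xd2 r4=0x56 r5=0x38  N=0 Z=0
after  1: r0=0x38 r1=0xbb r2=0xa9 r3=0x11 r4=0x56 r5=0x38  N=0 Z=0
after  2: r0=0x38 r1=0xbb r2=0xa9 r3=0x11 r4=0x38 r5=0x38  N=0 Z=0
after  3: r0=0x38 r1=0xbb r2=0xa9 r3=0x11 r4=0x64 r5=0x38  N=0 Z=0
after  4: r0=0x0d r1=0xbb r2=0xa9 r3=0x11 r4=0x64 r5=0x38  N=0 Z=0
after  5: r0=0x0d r1=0xbb r2=0x64 r3=0x11 r4=0x64 r5=0x38  N=0 Z=0
after  6: r0=0x0d r1=0xbb r2=0x04 r3=0x11 r4=0x64 r5=0x38  N=0 Z=0
-- IRQ taken; context saved, return-PC = 7 --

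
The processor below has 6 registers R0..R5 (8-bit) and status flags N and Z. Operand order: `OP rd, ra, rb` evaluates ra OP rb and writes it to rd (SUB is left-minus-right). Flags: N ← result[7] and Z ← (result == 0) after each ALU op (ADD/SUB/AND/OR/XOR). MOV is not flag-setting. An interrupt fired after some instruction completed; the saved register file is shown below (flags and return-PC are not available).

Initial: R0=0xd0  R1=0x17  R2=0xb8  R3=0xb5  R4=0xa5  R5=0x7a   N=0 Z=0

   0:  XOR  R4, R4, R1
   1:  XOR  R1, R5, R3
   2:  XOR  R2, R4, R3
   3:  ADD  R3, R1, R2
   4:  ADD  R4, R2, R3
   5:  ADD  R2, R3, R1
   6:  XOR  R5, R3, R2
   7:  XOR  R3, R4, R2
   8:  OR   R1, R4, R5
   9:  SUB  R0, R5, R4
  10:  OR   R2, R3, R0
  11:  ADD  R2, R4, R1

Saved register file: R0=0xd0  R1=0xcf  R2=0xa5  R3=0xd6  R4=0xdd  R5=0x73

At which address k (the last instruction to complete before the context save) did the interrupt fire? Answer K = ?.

K = 6

after  0: R0=0xd0 R1=0x17 R2=0xb8 R3=0xb5 R4=0xb2 R5=0x7a  N=1 Z=0
after  1: R0=0xd0 R1=0xcf R2=0xb8 R3=0xb5 R4=0xb2 R5=0x7a  N=1 Z=0
after  2: R0=0xd0 R1=0xcf R2=0x07 R3=0xb5 R4=0xb2 R5=0x7a  N=0 Z=0
after  3: R0=0xd0 R1=0xcf R2=0x07 R3=0xd6 R4=0xb2 R5=0x7a  N=1 Z=0
after  4: R0=0xd0 R1=0xcf R2=0x07 R3=0xd6 R4=0xdd R5=0x7a  N=1 Z=0
after  5: R0=0xd0 R1=0xcf R2=0xa5 R3=0xd6 R4=0xdd R5=0x7a  N=1 Z=0
after  6: R0=0xd0 R1=0xcf R2=0xa5 R3=0xd6 R4=0xdd R5=0x73  N=0 Z=0
-- IRQ taken; context saved, return-PC = 7 --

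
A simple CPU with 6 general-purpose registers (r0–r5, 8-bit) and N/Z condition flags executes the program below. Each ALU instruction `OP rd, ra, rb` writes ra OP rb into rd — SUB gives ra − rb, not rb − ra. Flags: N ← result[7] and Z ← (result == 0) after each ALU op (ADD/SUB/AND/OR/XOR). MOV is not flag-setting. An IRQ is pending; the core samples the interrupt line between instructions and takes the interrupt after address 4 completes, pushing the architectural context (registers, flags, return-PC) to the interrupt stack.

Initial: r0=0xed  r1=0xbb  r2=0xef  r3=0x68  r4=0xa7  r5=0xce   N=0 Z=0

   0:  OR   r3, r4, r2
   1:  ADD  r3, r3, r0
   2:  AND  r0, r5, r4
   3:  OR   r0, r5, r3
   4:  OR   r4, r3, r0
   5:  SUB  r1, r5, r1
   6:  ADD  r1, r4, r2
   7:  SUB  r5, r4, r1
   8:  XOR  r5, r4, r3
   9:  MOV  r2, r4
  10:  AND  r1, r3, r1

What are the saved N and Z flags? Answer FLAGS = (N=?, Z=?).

FLAGS = (N=1, Z=0)

after  0: r0=0xed r1=0xbb r2=0xef r3=0xef r4=0xa7 r5=0xce  N=1 Z=0
after  1: r0=0xed r1=0xbb r2=0xef r3=0xdc r4=0xa7 r5=0xce  N=1 Z=0
after  2: r0=0x86 r1=0xbb r2=0xef r3=0xdc r4=0xa7 r5=0xce  N=1 Z=0
after  3: r0=0xde r1=0xbb r2=0xef r3=0xdc r4=0xa7 r5=0xce  N=1 Z=0
after  4: r0=0xde r1=0xbb r2=0xef r3=0xdc r4=0xde r5=0xce  N=1 Z=0
-- IRQ taken; context saved, return-PC = 5 --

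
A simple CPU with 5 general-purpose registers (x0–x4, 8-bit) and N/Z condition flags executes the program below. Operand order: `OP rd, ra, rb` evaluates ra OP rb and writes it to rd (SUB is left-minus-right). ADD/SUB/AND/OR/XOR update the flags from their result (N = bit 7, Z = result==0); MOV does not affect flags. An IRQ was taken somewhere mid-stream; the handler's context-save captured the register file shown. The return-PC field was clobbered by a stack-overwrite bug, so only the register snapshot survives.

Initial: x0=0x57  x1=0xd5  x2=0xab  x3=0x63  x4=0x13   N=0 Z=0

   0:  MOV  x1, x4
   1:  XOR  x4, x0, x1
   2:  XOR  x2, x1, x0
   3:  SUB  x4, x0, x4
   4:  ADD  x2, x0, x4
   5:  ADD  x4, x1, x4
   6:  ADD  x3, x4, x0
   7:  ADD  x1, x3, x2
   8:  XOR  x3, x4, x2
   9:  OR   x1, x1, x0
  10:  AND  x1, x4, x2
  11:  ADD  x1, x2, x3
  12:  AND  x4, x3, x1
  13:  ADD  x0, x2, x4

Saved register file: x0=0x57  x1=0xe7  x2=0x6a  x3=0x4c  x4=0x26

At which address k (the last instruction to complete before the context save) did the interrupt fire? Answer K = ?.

K = 8

after  0: x0=0x57 x1=0x13 x2=0xab x3=0x63 x4=0x13  N=0 Z=0
after  1: x0=0x57 x1=0x13 x2=0xab x3=0x63 x4=0x44  N=0 Z=0
after  2: x0=0x57 x1=0x13 x2=0x44 x3=0x63 x4=0x44  N=0 Z=0
after  3: x0=0x57 x1=0x13 x2=0x44 x3=0x63 x4=0x13  N=0 Z=0
after  4: x0=0x57 x1=0x13 x2=0x6a x3=0x63 x4=0x13  N=0 Z=0
after  5: x0=0x57 x1=0x13 x2=0x6a x3=0x63 x4=0x26  N=0 Z=0
after  6: x0=0x57 x1=0x13 x2=0x6a x3=0x7d x4=0x26  N=0 Z=0
after  7: x0=0x57 x1=0xe7 x2=0x6a x3=0x7d x4=0x26  N=1 Z=0
after  8: x0=0x57 x1=0xe7 x2=0x6a x3=0x4c x4=0x26  N=0 Z=0
-- IRQ taken; context saved, return-PC = 9 --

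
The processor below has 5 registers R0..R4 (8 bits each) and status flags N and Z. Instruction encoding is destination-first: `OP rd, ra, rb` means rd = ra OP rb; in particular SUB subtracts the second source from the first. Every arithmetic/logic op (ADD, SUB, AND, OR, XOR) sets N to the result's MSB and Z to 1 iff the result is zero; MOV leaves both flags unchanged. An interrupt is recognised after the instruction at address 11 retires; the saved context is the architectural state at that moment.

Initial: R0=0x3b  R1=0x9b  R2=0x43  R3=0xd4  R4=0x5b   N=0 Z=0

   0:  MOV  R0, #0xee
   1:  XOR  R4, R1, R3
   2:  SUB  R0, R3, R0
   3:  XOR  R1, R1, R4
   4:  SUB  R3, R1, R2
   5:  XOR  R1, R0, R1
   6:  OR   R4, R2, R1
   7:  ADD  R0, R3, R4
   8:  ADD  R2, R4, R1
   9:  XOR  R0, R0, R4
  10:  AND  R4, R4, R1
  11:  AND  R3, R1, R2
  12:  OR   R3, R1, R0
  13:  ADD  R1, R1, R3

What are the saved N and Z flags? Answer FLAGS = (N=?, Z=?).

FLAGS = (N=0, Z=0)

after  0: R0=0xee R1=0x9b R2=0x43 R3=0xd4 R4=0x5b  N=0 Z=0
after  1: R0=0xee R1=0x9b R2=0x43 R3=0xd4 R4=0x4f  N=0 Z=0
after  2: R0=0xe6 R1=0x9b R2=0x43 R3=0xd4 R4=0x4f  N=1 Z=0
after  3: R0=0xe6 R1=0xd4 R2=0x43 R3=0xd4 R4=0x4f  N=1 Z=0
after  4: R0=0xe6 R1=0xd4 R2=0x43 R3=0x91 R4=0x4f  N=1 Z=0
after  5: R0=0xe6 R1=0x32 R2=0x43 R3=0x91 R4=0x4f  N=0 Z=0
after  6: R0=0xe6 R1=0x32 R2=0x43 R3=0x91 R4=0x73  N=0 Z=0
after  7: R0=0x04 R1=0x32 R2=0x43 R3=0x91 R4=0x73  N=0 Z=0
after  8: R0=0x04 R1=0x32 R2=0xa5 R3=0x91 R4=0x73  N=1 Z=0
after  9: R0=0x77 R1=0x32 R2=0xa5 R3=0x91 R4=0x73  N=0 Z=0
after 10: R0=0x77 R1=0x32 R2=0xa5 R3=0x91 R4=0x32  N=0 Z=0
after 11: R0=0x77 R1=0x32 R2=0xa5 R3=0x20 R4=0x32  N=0 Z=0
-- IRQ taken; context saved, return-PC = 12 --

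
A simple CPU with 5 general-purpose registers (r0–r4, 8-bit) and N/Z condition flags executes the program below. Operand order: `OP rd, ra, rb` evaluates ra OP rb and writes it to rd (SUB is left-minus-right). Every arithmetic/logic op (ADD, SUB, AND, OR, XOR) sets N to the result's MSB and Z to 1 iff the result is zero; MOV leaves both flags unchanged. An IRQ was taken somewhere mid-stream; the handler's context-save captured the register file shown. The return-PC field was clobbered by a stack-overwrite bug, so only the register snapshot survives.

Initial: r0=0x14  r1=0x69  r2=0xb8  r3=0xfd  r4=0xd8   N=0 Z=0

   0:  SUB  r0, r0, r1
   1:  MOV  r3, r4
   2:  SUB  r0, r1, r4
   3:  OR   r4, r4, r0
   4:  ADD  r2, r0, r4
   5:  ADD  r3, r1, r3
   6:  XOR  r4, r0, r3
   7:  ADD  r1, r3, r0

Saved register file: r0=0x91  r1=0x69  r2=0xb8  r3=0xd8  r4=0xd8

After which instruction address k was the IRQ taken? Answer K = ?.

after  0: r0=0xab r1=0x69 r2=0xb8 r3=0xfd r4=0xd8  N=1 Z=0
after  1: r0=0xab r1=0x69 r2=0xb8 r3=0xd8 r4=0xd8  N=1 Z=0
after  2: r0=0x91 r1=0x69 r2=0xb8 r3=0xd8 r4=0xd8  N=1 Z=0
-- IRQ taken; context saved, return-PC = 3 --

K = 2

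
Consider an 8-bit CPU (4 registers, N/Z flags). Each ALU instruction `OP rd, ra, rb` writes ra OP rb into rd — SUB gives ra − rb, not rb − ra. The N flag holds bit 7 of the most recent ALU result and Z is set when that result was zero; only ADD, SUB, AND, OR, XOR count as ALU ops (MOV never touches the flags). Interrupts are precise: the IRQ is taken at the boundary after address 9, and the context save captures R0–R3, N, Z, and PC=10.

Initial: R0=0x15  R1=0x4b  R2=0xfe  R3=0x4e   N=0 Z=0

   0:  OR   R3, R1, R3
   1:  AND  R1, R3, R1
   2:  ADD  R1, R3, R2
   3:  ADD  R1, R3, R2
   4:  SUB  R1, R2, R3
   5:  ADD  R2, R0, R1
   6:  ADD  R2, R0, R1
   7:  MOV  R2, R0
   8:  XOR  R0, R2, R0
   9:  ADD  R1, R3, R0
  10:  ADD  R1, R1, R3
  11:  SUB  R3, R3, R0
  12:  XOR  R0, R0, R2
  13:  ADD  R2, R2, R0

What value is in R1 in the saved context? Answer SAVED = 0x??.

after  0: R0=0x15 R1=0x4b R2=0xfe R3=0x4f  N=0 Z=0
after  1: R0=0x15 R1=0x4b R2=0xfe R3=0x4f  N=0 Z=0
after  2: R0=0x15 R1=0x4d R2=0xfe R3=0x4f  N=0 Z=0
after  3: R0=0x15 R1=0x4d R2=0xfe R3=0x4f  N=0 Z=0
after  4: R0=0x15 R1=0xaf R2=0xfe R3=0x4f  N=1 Z=0
after  5: R0=0x15 R1=0xaf R2=0xc4 R3=0x4f  N=1 Z=0
after  6: R0=0x15 R1=0xaf R2=0xc4 R3=0x4f  N=1 Z=0
after  7: R0=0x15 R1=0xaf R2=0x15 R3=0x4f  N=1 Z=0
after  8: R0=0x00 R1=0xaf R2=0x15 R3=0x4f  N=0 Z=1
after  9: R0=0x00 R1=0x4f R2=0x15 R3=0x4f  N=0 Z=0
-- IRQ taken; context saved, return-PC = 10 --

SAVED = 0x4f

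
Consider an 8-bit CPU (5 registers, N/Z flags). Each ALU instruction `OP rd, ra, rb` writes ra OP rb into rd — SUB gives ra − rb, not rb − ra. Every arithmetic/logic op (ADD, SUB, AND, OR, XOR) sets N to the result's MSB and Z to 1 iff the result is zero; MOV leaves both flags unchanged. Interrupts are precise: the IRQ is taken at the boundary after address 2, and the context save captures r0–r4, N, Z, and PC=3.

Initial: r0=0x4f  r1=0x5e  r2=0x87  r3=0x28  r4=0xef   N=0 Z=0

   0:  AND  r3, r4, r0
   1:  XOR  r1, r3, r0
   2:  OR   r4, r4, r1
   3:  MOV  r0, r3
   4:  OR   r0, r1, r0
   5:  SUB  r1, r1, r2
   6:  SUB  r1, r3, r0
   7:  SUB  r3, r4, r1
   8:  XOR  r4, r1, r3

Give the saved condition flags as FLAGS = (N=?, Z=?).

after  0: r0=0x4f r1=0x5e r2=0x87 r3=0x4f r4=0xef  N=0 Z=0
after  1: r0=0x4f r1=0x00 r2=0x87 r3=0x4f r4=0xef  N=0 Z=1
after  2: r0=0x4f r1=0x00 r2=0x87 r3=0x4f r4=0xef  N=1 Z=0
-- IRQ taken; context saved, return-PC = 3 --

FLAGS = (N=1, Z=0)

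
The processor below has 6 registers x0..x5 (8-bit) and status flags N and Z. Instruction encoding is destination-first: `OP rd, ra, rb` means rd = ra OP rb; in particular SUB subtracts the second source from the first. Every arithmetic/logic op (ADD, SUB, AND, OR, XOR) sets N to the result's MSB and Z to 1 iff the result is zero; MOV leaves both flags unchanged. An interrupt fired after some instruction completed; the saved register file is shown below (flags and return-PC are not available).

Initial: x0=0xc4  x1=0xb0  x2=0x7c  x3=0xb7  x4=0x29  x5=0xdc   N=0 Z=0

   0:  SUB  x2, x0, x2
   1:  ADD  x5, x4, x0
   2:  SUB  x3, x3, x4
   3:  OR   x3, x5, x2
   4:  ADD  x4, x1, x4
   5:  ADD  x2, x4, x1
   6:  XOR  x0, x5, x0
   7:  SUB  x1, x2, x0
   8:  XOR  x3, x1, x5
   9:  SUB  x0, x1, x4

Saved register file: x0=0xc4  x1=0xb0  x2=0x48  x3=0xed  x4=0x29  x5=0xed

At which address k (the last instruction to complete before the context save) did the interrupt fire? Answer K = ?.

K = 3

after  0: x0=0xc4 x1=0xb0 x2=0x48 x3=0xb7 x4=0x29 x5=0xdc  N=0 Z=0
after  1: x0=0xc4 x1=0xb0 x2=0x48 x3=0xb7 x4=0x29 x5=0xed  N=1 Z=0
after  2: x0=0xc4 x1=0xb0 x2=0x48 x3=0x8e x4=0x29 x5=0xed  N=1 Z=0
after  3: x0=0xc4 x1=0xb0 x2=0x48 x3=0xed x4=0x29 x5=0xed  N=1 Z=0
-- IRQ taken; context saved, return-PC = 4 --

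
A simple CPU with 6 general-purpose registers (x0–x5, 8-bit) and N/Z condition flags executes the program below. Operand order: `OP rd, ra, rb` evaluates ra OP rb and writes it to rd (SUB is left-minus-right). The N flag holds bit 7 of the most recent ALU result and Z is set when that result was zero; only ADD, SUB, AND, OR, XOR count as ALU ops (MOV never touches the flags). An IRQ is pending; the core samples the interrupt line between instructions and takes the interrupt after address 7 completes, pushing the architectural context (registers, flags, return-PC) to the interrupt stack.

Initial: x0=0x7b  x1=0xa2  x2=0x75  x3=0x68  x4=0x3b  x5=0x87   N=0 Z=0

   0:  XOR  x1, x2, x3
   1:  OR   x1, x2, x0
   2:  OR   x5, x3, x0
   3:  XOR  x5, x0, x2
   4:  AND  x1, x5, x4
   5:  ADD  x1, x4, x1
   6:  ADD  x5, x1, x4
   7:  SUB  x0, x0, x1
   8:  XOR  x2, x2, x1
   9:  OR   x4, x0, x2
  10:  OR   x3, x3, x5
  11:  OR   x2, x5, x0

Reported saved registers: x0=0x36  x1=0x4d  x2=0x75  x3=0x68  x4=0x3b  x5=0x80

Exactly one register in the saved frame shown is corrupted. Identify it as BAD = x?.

after  0: x0=0x7b x1=0x1d x2=0x75 x3=0x68 x4=0x3b x5=0x87  N=0 Z=0
after  1: x0=0x7b x1=0x7f x2=0x75 x3=0x68 x4=0x3b x5=0x87  N=0 Z=0
after  2: x0=0x7b x1=0x7f x2=0x75 x3=0x68 x4=0x3b x5=0x7b  N=0 Z=0
after  3: x0=0x7b x1=0x7f x2=0x75 x3=0x68 x4=0x3b x5=0x0e  N=0 Z=0
after  4: x0=0x7b x1=0x0a x2=0x75 x3=0x68 x4=0x3b x5=0x0e  N=0 Z=0
after  5: x0=0x7b x1=0x45 x2=0x75 x3=0x68 x4=0x3b x5=0x0e  N=0 Z=0
after  6: x0=0x7b x1=0x45 x2=0x75 x3=0x68 x4=0x3b x5=0x80  N=1 Z=0
after  7: x0=0x36 x1=0x45 x2=0x75 x3=0x68 x4=0x3b x5=0x80  N=0 Z=0
-- IRQ taken; context saved, return-PC = 8 --
mismatch: x1: reported 0x4d vs actual 0x45

BAD = x1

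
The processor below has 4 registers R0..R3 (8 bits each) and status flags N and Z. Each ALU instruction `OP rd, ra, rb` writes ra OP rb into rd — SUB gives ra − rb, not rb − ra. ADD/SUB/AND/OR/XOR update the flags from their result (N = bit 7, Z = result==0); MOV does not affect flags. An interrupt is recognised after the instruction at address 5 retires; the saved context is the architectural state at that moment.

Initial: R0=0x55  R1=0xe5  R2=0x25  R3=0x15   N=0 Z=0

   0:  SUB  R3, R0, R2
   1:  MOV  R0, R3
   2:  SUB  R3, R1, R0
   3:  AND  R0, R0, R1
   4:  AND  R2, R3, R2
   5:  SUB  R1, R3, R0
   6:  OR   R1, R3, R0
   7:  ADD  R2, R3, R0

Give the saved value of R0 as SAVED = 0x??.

after  0: R0=0x55 R1=0xe5 R2=0x25 R3=0x30  N=0 Z=0
after  1: R0=0x30 R1=0xe5 R2=0x25 R3=0x30  N=0 Z=0
after  2: R0=0x30 R1=0xe5 R2=0x25 R3=0xb5  N=1 Z=0
after  3: R0=0x20 R1=0xe5 R2=0x25 R3=0xb5  N=0 Z=0
after  4: R0=0x20 R1=0xe5 R2=0x25 R3=0xb5  N=0 Z=0
after  5: R0=0x20 R1=0x95 R2=0x25 R3=0xb5  N=1 Z=0
-- IRQ taken; context saved, return-PC = 6 --

SAVED = 0x20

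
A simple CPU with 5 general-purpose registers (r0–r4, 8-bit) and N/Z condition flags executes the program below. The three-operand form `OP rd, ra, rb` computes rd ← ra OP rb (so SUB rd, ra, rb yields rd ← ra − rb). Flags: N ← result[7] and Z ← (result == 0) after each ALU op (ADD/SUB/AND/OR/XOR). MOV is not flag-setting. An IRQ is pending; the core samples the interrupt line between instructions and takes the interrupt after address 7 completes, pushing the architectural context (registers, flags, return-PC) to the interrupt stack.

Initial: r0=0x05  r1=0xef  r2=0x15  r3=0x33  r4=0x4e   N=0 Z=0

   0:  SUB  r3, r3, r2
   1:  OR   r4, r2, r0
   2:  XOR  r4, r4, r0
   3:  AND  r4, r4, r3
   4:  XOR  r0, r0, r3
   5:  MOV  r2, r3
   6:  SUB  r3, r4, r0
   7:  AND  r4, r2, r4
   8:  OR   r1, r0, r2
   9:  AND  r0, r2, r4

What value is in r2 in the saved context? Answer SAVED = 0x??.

after  0: r0=0x05 r1=0xef r2=0x15 r3=0x1e r4=0x4e  N=0 Z=0
after  1: r0=0x05 r1=0xef r2=0x15 r3=0x1e r4=0x15  N=0 Z=0
after  2: r0=0x05 r1=0xef r2=0x15 r3=0x1e r4=0x10  N=0 Z=0
after  3: r0=0x05 r1=0xef r2=0x15 r3=0x1e r4=0x10  N=0 Z=0
after  4: r0=0x1b r1=0xef r2=0x15 r3=0x1e r4=0x10  N=0 Z=0
after  5: r0=0x1b r1=0xef r2=0x1e r3=0x1e r4=0x10  N=0 Z=0
after  6: r0=0x1b r1=0xef r2=0x1e r3=0xf5 r4=0x10  N=1 Z=0
after  7: r0=0x1b r1=0xef r2=0x1e r3=0xf5 r4=0x10  N=0 Z=0
-- IRQ taken; context saved, return-PC = 8 --

SAVED = 0x1e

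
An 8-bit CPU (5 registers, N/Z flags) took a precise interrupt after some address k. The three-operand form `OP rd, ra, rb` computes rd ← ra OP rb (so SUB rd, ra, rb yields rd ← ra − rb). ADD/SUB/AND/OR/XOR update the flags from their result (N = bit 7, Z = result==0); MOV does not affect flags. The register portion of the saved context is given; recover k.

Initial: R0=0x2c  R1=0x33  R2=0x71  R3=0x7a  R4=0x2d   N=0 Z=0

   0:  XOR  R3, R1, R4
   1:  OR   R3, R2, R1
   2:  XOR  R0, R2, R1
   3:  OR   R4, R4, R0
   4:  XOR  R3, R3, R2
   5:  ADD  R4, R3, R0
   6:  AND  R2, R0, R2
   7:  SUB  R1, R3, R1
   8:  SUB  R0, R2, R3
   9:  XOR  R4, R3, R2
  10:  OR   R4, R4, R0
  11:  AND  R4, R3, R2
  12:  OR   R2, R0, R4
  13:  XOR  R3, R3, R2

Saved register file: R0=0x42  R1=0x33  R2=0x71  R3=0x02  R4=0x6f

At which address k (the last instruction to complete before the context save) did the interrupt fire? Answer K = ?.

K = 4

after  0: R0=0x2c R1=0x33 R2=0x71 R3=0x1e R4=0x2d  N=0 Z=0
after  1: R0=0x2c R1=0x33 R2=0x71 R3=0x73 R4=0x2d  N=0 Z=0
after  2: R0=0x42 R1=0x33 R2=0x71 R3=0x73 R4=0x2d  N=0 Z=0
after  3: R0=0x42 R1=0x33 R2=0x71 R3=0x73 R4=0x6f  N=0 Z=0
after  4: R0=0x42 R1=0x33 R2=0x71 R3=0x02 R4=0x6f  N=0 Z=0
-- IRQ taken; context saved, return-PC = 5 --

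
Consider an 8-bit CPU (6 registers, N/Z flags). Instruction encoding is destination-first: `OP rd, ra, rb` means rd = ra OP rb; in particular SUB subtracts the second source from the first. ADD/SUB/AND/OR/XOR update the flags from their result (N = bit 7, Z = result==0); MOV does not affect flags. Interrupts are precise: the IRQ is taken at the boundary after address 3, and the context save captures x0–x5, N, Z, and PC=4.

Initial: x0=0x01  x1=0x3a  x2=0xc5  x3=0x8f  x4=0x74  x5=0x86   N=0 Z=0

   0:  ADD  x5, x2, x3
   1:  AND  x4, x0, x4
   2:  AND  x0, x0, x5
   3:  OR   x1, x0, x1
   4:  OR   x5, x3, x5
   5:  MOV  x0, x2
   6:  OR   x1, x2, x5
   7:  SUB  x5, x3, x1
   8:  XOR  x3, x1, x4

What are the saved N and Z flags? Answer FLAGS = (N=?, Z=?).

after  0: x0=0x01 x1=0x3a x2=0xc5 x3=0x8f x4=0x74 x5=0x54  N=0 Z=0
after  1: x0=0x01 x1=0x3a x2=0xc5 x3=0x8f x4=0x00 x5=0x54  N=0 Z=1
after  2: x0=0x00 x1=0x3a x2=0xc5 x3=0x8f x4=0x00 x5=0x54  N=0 Z=1
after  3: x0=0x00 x1=0x3a x2=0xc5 x3=0x8f x4=0x00 x5=0x54  N=0 Z=0
-- IRQ taken; context saved, return-PC = 4 --

FLAGS = (N=0, Z=0)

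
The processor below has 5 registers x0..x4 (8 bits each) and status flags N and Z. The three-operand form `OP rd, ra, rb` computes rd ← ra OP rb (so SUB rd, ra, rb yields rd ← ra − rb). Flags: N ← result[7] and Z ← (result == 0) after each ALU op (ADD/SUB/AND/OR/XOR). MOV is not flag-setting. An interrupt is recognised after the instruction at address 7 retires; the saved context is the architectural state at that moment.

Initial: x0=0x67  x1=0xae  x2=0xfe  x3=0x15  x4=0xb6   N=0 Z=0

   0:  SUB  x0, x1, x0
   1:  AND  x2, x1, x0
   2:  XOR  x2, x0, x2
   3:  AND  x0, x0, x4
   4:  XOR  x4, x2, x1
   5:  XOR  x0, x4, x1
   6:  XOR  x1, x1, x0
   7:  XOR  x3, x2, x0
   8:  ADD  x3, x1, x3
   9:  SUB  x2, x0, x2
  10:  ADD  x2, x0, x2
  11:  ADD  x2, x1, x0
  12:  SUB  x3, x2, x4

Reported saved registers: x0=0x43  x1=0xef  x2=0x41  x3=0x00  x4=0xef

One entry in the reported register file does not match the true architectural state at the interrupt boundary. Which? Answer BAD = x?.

BAD = x0

after  0: x0=0x47 x1=0xae x2=0xfe x3=0x15 x4=0xb6  N=0 Z=0
after  1: x0=0x47 x1=0xae x2=0x06 x3=0x15 x4=0xb6  N=0 Z=0
after  2: x0=0x47 x1=0xae x2=0x41 x3=0x15 x4=0xb6  N=0 Z=0
after  3: x0=0x06 x1=0xae x2=0x41 x3=0x15 x4=0xb6  N=0 Z=0
after  4: x0=0x06 x1=0xae x2=0x41 x3=0x15 x4=0xef  N=1 Z=0
after  5: x0=0x41 x1=0xae x2=0x41 x3=0x15 x4=0xef  N=0 Z=0
after  6: x0=0x41 x1=0xef x2=0x41 x3=0x15 x4=0xef  N=1 Z=0
after  7: x0=0x41 x1=0xef x2=0x41 x3=0x00 x4=0xef  N=0 Z=1
-- IRQ taken; context saved, return-PC = 8 --
mismatch: x0: reported 0x43 vs actual 0x41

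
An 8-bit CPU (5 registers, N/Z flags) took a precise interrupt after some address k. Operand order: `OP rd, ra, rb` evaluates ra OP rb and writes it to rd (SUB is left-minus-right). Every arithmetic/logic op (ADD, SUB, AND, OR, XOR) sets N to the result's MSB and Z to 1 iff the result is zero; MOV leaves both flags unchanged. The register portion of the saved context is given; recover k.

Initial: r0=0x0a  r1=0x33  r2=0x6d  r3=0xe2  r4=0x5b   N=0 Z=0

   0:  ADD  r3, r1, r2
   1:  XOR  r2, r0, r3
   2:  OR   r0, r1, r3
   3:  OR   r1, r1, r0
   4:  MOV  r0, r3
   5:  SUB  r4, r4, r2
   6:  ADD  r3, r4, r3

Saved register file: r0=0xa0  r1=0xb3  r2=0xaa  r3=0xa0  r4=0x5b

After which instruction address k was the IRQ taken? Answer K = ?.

K = 4

after  0: r0=0x0a r1=0x33 r2=0x6d r3=0xa0 r4=0x5b  N=1 Z=0
after  1: r0=0x0a r1=0x33 r2=0xaa r3=0xa0 r4=0x5b  N=1 Z=0
after  2: r0=0xb3 r1=0x33 r2=0xaa r3=0xa0 r4=0x5b  N=1 Z=0
after  3: r0=0xb3 r1=0xb3 r2=0xaa r3=0xa0 r4=0x5b  N=1 Z=0
after  4: r0=0xa0 r1=0xb3 r2=0xaa r3=0xa0 r4=0x5b  N=1 Z=0
-- IRQ taken; context saved, return-PC = 5 --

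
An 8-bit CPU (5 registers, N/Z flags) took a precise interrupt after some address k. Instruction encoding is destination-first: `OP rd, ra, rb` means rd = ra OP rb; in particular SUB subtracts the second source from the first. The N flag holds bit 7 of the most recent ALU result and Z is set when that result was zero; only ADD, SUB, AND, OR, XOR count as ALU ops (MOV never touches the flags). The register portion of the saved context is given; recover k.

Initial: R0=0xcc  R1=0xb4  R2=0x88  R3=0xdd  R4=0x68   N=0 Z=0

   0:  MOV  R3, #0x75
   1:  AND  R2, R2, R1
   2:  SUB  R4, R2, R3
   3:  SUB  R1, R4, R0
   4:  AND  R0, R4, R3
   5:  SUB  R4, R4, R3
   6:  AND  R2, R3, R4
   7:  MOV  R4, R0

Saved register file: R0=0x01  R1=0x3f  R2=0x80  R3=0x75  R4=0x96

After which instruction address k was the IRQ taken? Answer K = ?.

after  0: R0=0xcc R1=0xb4 R2=0x88 R3=0x75 R4=0x68  N=0 Z=0
after  1: R0=0xcc R1=0xb4 R2=0x80 R3=0x75 R4=0x68  N=1 Z=0
after  2: R0=0xcc R1=0xb4 R2=0x80 R3=0x75 R4=0x0b  N=0 Z=0
after  3: R0=0xcc R1=0x3f R2=0x80 R3=0x75 R4=0x0b  N=0 Z=0
after  4: R0=0x01 R1=0x3f R2=0x80 R3=0x75 R4=0x0b  N=0 Z=0
after  5: R0=0x01 R1=0x3f R2=0x80 R3=0x75 R4=0x96  N=1 Z=0
-- IRQ taken; context saved, return-PC = 6 --

K = 5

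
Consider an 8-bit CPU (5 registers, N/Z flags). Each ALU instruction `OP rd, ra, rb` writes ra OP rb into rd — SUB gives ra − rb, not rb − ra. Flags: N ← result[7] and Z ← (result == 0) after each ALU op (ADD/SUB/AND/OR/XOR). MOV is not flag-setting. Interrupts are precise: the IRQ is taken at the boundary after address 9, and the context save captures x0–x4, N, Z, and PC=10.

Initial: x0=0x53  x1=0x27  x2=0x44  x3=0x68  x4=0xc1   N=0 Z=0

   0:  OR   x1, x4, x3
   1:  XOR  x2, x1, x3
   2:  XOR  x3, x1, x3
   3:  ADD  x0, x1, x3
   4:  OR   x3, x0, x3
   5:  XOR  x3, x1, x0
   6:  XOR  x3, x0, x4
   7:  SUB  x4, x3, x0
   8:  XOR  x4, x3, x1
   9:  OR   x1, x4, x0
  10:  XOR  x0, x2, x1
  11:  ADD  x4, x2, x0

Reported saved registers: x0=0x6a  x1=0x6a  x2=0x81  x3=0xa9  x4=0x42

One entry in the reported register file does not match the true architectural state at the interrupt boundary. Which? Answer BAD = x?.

BAD = x3

after  0: x0=0x53 x1=0xe9 x2=0x44 x3=0x68 x4=0xc1  N=1 Z=0
after  1: x0=0x53 x1=0xe9 x2=0x81 x3=0x68 x4=0xc1  N=1 Z=0
after  2: x0=0x53 x1=0xe9 x2=0x81 x3=0x81 x4=0xc1  N=1 Z=0
after  3: x0=0x6a x1=0xe9 x2=0x81 x3=0x81 x4=0xc1  N=0 Z=0
after  4: x0=0x6a x1=0xe9 x2=0x81 x3=0xeb x4=0xc1  N=1 Z=0
after  5: x0=0x6a x1=0xe9 x2=0x81 x3=0x83 x4=0xc1  N=1 Z=0
after  6: x0=0x6a x1=0xe9 x2=0x81 x3=0xab x4=0xc1  N=1 Z=0
after  7: x0=0x6a x1=0xe9 x2=0x81 x3=0xab x4=0x41  N=0 Z=0
after  8: x0=0x6a x1=0xe9 x2=0x81 x3=0xab x4=0x42  N=0 Z=0
after  9: x0=0x6a x1=0x6a x2=0x81 x3=0xab x4=0x42  N=0 Z=0
-- IRQ taken; context saved, return-PC = 10 --
mismatch: x3: reported 0xa9 vs actual 0xab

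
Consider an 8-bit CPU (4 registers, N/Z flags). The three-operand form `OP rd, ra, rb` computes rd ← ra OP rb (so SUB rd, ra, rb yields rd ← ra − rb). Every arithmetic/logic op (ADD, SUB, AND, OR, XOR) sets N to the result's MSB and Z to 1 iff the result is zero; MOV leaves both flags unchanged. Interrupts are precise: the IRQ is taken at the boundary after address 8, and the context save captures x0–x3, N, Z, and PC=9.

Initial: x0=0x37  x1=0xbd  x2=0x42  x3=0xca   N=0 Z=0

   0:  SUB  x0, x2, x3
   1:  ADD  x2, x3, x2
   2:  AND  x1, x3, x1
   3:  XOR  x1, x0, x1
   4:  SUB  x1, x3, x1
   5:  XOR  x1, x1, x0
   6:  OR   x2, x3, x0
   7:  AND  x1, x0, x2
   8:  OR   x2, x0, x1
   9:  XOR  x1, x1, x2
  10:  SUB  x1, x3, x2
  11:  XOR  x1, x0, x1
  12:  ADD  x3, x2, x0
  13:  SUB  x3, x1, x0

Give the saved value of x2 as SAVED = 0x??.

after  0: x0=0x78 x1=0xbd x2=0x42 x3=0xca  N=0 Z=0
after  1: x0=0x78 x1=0xbd x2=0x0c x3=0xca  N=0 Z=0
after  2: x0=0x78 x1=0x88 x2=0x0c x3=0xca  N=1 Z=0
after  3: x0=0x78 x1=0xf0 x2=0x0c x3=0xca  N=1 Z=0
after  4: x0=0x78 x1=0xda x2=0x0c x3=0xca  N=1 Z=0
after  5: x0=0x78 x1=0xa2 x2=0x0c x3=0xca  N=1 Z=0
after  6: x0=0x78 x1=0xa2 x2=0xfa x3=0xca  N=1 Z=0
after  7: x0=0x78 x1=0x78 x2=0xfa x3=0xca  N=0 Z=0
after  8: x0=0x78 x1=0x78 x2=0x78 x3=0xca  N=0 Z=0
-- IRQ taken; context saved, return-PC = 9 --

SAVED = 0x78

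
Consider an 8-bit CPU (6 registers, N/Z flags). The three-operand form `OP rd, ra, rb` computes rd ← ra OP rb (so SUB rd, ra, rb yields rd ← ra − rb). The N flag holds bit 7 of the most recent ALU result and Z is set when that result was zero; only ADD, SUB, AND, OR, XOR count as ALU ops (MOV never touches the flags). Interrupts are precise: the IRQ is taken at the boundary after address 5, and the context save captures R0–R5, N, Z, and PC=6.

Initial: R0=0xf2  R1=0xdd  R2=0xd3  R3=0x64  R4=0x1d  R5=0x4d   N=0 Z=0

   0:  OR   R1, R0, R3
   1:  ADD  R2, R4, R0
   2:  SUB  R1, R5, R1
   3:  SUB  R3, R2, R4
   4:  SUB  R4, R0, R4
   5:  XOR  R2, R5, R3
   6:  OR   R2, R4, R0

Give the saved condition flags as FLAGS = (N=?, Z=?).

after  0: R0=0xf2 R1=0xf6 R2=0xd3 R3=0x64 R4=0x1d R5=0x4d  N=1 Z=0
after  1: R0=0xf2 R1=0xf6 R2=0x0f R3=0x64 R4=0x1d R5=0x4d  N=0 Z=0
after  2: R0=0xf2 R1=0x57 R2=0x0f R3=0x64 R4=0x1d R5=0x4d  N=0 Z=0
after  3: R0=0xf2 R1=0x57 R2=0x0f R3=0xf2 R4=0x1d R5=0x4d  N=1 Z=0
after  4: R0=0xf2 R1=0x57 R2=0x0f R3=0xf2 R4=0xd5 R5=0x4d  N=1 Z=0
after  5: R0=0xf2 R1=0x57 R2=0xbf R3=0xf2 R4=0xd5 R5=0x4d  N=1 Z=0
-- IRQ taken; context saved, return-PC = 6 --

FLAGS = (N=1, Z=0)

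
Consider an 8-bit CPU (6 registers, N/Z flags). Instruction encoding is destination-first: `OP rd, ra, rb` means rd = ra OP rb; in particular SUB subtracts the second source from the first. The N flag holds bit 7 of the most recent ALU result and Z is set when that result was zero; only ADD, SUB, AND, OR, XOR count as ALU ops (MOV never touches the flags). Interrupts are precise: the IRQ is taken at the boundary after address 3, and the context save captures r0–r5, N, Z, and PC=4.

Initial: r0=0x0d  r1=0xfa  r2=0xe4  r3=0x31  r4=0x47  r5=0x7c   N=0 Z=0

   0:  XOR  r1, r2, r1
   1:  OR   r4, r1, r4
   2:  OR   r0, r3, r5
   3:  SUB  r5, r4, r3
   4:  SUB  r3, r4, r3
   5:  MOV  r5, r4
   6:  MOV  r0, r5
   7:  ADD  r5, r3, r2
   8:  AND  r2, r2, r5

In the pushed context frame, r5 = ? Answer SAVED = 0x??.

SAVED = 0x2e

after  0: r0=0x0d r1=0x1e r2=0xe4 r3=0x31 r4=0x47 r5=0x7c  N=0 Z=0
after  1: r0=0x0d r1=0x1e r2=0xe4 r3=0x31 r4=0x5f r5=0x7c  N=0 Z=0
after  2: r0=0x7d r1=0x1e r2=0xe4 r3=0x31 r4=0x5f r5=0x7c  N=0 Z=0
after  3: r0=0x7d r1=0x1e r2=0xe4 r3=0x31 r4=0x5f r5=0x2e  N=0 Z=0
-- IRQ taken; context saved, return-PC = 4 --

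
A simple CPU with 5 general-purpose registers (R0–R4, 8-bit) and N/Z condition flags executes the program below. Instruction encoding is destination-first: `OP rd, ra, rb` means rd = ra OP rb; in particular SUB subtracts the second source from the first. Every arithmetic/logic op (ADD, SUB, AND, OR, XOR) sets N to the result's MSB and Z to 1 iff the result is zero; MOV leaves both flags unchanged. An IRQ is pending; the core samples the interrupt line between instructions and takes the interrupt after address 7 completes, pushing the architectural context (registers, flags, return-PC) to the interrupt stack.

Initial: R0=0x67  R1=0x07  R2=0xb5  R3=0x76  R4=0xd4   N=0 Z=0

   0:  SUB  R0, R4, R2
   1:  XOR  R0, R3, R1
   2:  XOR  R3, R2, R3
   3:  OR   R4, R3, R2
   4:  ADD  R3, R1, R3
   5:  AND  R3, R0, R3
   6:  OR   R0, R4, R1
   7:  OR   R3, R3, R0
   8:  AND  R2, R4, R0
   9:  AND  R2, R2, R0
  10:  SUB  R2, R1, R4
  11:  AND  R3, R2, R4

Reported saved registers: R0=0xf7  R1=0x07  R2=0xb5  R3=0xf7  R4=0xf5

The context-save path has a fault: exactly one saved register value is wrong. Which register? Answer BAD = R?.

BAD = R4

after  0: R0=0x1f R1=0x07 R2=0xb5 R3=0x76 R4=0xd4  N=0 Z=0
after  1: R0=0x71 R1=0x07 R2=0xb5 R3=0x76 R4=0xd4  N=0 Z=0
after  2: R0=0x71 R1=0x07 R2=0xb5 R3=0xc3 R4=0xd4  N=1 Z=0
after  3: R0=0x71 R1=0x07 R2=0xb5 R3=0xc3 R4=0xf7  N=1 Z=0
after  4: R0=0x71 R1=0x07 R2=0xb5 R3=0xca R4=0xf7  N=1 Z=0
after  5: R0=0x71 R1=0x07 R2=0xb5 R3=0x40 R4=0xf7  N=0 Z=0
after  6: R0=0xf7 R1=0x07 R2=0xb5 R3=0x40 R4=0xf7  N=1 Z=0
after  7: R0=0xf7 R1=0x07 R2=0xb5 R3=0xf7 R4=0xf7  N=1 Z=0
-- IRQ taken; context saved, return-PC = 8 --
mismatch: R4: reported 0xf5 vs actual 0xf7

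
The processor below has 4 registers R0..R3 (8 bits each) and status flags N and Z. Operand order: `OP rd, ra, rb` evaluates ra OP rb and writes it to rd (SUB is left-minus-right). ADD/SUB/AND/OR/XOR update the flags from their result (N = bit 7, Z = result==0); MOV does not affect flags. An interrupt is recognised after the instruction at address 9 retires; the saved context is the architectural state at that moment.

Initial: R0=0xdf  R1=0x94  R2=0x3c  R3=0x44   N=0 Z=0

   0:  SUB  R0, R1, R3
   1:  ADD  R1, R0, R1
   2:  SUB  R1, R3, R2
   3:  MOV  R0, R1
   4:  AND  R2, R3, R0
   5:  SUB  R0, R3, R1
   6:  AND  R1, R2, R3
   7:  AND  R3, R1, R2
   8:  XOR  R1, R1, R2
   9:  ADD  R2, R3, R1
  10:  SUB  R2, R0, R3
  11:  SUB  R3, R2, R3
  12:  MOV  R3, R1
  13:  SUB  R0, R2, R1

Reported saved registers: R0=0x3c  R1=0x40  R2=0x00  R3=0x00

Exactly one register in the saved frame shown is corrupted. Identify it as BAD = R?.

after  0: R0=0x50 R1=0x94 R2=0x3c R3=0x44  N=0 Z=0
after  1: R0=0x50 R1=0xe4 R2=0x3c R3=0x44  N=1 Z=0
after  2: R0=0x50 R1=0x08 R2=0x3c R3=0x44  N=0 Z=0
after  3: R0=0x08 R1=0x08 R2=0x3c R3=0x44  N=0 Z=0
after  4: R0=0x08 R1=0x08 R2=0x00 R3=0x44  N=0 Z=1
after  5: R0=0x3c R1=0x08 R2=0x00 R3=0x44  N=0 Z=0
after  6: R0=0x3c R1=0x00 R2=0x00 R3=0x44  N=0 Z=1
after  7: R0=0x3c R1=0x00 R2=0x00 R3=0x00  N=0 Z=1
after  8: R0=0x3c R1=0x00 R2=0x00 R3=0x00  N=0 Z=1
after  9: R0=0x3c R1=0x00 R2=0x00 R3=0x00  N=0 Z=1
-- IRQ taken; context saved, return-PC = 10 --
mismatch: R1: reported 0x40 vs actual 0x00

BAD = R1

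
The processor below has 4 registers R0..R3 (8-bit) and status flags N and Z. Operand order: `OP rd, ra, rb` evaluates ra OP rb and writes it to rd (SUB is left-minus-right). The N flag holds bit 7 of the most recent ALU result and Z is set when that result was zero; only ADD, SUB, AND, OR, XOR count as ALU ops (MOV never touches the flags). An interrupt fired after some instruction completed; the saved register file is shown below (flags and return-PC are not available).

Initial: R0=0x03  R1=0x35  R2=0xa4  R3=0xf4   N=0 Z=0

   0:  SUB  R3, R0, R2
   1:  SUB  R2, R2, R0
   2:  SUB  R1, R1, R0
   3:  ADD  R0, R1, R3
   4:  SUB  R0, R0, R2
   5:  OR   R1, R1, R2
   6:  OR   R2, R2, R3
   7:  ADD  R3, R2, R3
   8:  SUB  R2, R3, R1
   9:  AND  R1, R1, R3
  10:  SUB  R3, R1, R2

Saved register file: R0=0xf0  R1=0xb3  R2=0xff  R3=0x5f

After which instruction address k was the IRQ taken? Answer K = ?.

K = 6

after  0: R0=0x03 R1=0x35 R2=0xa4 R3=0x5f  N=0 Z=0
after  1: R0=0x03 R1=0x35 R2=0xa1 R3=0x5f  N=1 Z=0
after  2: R0=0x03 R1=0x32 R2=0xa1 R3=0x5f  N=0 Z=0
after  3: R0=0x91 R1=0x32 R2=0xa1 R3=0x5f  N=1 Z=0
after  4: R0=0xf0 R1=0x32 R2=0xa1 R3=0x5f  N=1 Z=0
after  5: R0=0xf0 R1=0xb3 R2=0xa1 R3=0x5f  N=1 Z=0
after  6: R0=0xf0 R1=0xb3 R2=0xff R3=0x5f  N=1 Z=0
-- IRQ taken; context saved, return-PC = 7 --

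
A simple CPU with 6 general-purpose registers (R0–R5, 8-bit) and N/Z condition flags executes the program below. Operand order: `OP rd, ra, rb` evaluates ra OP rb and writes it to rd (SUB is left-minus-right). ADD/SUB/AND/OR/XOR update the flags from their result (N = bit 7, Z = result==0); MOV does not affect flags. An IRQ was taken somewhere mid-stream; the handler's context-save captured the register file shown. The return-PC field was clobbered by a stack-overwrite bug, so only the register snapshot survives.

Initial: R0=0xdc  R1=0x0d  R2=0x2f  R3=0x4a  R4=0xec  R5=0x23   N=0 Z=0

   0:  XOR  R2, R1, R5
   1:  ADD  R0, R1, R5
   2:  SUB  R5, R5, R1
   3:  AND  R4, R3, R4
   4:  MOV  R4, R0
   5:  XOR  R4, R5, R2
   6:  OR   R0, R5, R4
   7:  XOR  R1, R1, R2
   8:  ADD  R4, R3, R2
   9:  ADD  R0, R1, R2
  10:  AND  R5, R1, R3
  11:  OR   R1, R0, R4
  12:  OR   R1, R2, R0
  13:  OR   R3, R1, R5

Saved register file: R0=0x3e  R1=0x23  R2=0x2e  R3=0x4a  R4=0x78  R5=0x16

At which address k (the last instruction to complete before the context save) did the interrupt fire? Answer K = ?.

after  0: R0=0xdc R1=0x0d R2=0x2e R3=0x4a R4=0xec R5=0x23  N=0 Z=0
after  1: R0=0x30 R1=0x0d R2=0x2e R3=0x4a R4=0xec R5=0x23  N=0 Z=0
after  2: R0=0x30 R1=0x0d R2=0x2e R3=0x4a R4=0xec R5=0x16  N=0 Z=0
after  3: R0=0x30 R1=0x0d R2=0x2e R3=0x4a R4=0x48 R5=0x16  N=0 Z=0
after  4: R0=0x30 R1=0x0d R2=0x2e R3=0x4a R4=0x30 R5=0x16  N=0 Z=0
after  5: R0=0x30 R1=0x0d R2=0x2e R3=0x4a R4=0x38 R5=0x16  N=0 Z=0
after  6: R0=0x3e R1=0x0d R2=0x2e R3=0x4a R4=0x38 R5=0x16  N=0 Z=0
after  7: R0=0x3e R1=0x23 R2=0x2e R3=0x4a R4=0x38 R5=0x16  N=0 Z=0
after  8: R0=0x3e R1=0x23 R2=0x2e R3=0x4a R4=0x78 R5=0x16  N=0 Z=0
-- IRQ taken; context saved, return-PC = 9 --

K = 8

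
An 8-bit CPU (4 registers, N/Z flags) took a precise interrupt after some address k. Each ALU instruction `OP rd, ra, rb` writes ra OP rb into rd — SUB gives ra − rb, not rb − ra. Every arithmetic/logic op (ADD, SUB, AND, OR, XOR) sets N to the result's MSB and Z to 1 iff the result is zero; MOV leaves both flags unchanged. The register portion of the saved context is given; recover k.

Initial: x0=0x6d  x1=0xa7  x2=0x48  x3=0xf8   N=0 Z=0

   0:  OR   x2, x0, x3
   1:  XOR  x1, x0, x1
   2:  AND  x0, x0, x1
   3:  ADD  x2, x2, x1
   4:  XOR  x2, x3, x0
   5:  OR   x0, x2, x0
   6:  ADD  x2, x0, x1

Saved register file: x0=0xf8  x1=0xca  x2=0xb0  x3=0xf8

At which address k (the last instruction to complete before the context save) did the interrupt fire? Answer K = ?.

K = 5

after  0: x0=0x6d x1=0xa7 x2=0xfd x3=0xf8  N=1 Z=0
after  1: x0=0x6d x1=0xca x2=0xfd x3=0xf8  N=1 Z=0
after  2: x0=0x48 x1=0xca x2=0xfd x3=0xf8  N=0 Z=0
after  3: x0=0x48 x1=0xca x2=0xc7 x3=0xf8  N=1 Z=0
after  4: x0=0x48 x1=0xca x2=0xb0 x3=0xf8  N=1 Z=0
after  5: x0=0xf8 x1=0xca x2=0xb0 x3=0xf8  N=1 Z=0
-- IRQ taken; context saved, return-PC = 6 --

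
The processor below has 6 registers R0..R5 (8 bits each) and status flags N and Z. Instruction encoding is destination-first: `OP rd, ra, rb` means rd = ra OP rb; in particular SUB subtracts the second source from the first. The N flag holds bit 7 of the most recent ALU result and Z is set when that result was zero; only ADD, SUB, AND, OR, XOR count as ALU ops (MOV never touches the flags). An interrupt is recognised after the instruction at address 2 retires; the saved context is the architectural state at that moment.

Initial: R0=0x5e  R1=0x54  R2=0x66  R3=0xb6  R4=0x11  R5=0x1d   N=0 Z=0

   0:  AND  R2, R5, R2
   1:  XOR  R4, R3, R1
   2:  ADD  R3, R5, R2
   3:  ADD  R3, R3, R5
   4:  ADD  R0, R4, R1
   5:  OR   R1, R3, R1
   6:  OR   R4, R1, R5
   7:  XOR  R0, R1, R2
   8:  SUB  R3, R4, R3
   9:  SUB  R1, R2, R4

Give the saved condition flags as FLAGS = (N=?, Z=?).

after  0: R0=0x5e R1=0x54 R2=0x04 R3=0xb6 R4=0x11 R5=0x1d  N=0 Z=0
after  1: R0=0x5e R1=0x54 R2=0x04 R3=0xb6 R4=0xe2 R5=0x1d  N=1 Z=0
after  2: R0=0x5e R1=0x54 R2=0x04 R3=0x21 R4=0xe2 R5=0x1d  N=0 Z=0
-- IRQ taken; context saved, return-PC = 3 --

FLAGS = (N=0, Z=0)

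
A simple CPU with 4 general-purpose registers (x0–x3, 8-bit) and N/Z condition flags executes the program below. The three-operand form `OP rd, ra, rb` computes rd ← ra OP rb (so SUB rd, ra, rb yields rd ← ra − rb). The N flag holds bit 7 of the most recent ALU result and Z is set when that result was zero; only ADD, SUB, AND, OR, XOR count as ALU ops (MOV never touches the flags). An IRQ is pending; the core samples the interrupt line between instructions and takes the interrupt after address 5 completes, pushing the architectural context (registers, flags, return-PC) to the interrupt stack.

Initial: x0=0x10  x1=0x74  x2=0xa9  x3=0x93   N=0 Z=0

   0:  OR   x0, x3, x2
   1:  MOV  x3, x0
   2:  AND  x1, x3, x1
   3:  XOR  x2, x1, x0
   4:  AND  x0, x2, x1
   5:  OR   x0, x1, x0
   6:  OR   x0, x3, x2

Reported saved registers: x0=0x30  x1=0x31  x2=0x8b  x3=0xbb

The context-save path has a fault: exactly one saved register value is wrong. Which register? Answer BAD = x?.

after  0: x0=0xbb x1=0x74 x2=0xa9 x3=0x93  N=1 Z=0
after  1: x0=0xbb x1=0x74 x2=0xa9 x3=0xbb  N=1 Z=0
after  2: x0=0xbb x1=0x30 x2=0xa9 x3=0xbb  N=0 Z=0
after  3: x0=0xbb x1=0x30 x2=0x8b x3=0xbb  N=1 Z=0
after  4: x0=0x00 x1=0x30 x2=0x8b x3=0xbb  N=0 Z=1
after  5: x0=0x30 x1=0x30 x2=0x8b x3=0xbb  N=0 Z=0
-- IRQ taken; context saved, return-PC = 6 --
mismatch: x1: reported 0x31 vs actual 0x30

BAD = x1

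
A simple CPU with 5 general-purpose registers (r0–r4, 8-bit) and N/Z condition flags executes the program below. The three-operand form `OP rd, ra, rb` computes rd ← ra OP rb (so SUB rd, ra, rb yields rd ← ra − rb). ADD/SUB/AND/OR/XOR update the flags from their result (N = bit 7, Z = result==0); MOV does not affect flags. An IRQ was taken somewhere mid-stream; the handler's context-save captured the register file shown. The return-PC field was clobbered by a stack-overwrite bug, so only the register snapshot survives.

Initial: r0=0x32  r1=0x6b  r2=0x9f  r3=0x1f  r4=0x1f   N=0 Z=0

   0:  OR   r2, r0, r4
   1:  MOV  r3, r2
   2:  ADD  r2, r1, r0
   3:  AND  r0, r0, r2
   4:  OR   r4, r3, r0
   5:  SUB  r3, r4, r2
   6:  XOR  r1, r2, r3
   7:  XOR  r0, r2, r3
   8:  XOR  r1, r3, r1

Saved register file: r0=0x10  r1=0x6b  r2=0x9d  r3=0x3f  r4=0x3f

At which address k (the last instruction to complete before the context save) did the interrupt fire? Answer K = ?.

after  0: r0=0x32 r1=0x6b r2=0x3f r3=0x1f r4=0x1f  N=0 Z=0
after  1: r0=0x32 r1=0x6b r2=0x3f r3=0x3f r4=0x1f  N=0 Z=0
after  2: r0=0x32 r1=0x6b r2=0x9d r3=0x3f r4=0x1f  N=1 Z=0
after  3: r0=0x10 r1=0x6b r2=0x9d r3=0x3f r4=0x1f  N=0 Z=0
after  4: r0=0x10 r1=0x6b r2=0x9d r3=0x3f r4=0x3f  N=0 Z=0
-- IRQ taken; context saved, return-PC = 5 --

K = 4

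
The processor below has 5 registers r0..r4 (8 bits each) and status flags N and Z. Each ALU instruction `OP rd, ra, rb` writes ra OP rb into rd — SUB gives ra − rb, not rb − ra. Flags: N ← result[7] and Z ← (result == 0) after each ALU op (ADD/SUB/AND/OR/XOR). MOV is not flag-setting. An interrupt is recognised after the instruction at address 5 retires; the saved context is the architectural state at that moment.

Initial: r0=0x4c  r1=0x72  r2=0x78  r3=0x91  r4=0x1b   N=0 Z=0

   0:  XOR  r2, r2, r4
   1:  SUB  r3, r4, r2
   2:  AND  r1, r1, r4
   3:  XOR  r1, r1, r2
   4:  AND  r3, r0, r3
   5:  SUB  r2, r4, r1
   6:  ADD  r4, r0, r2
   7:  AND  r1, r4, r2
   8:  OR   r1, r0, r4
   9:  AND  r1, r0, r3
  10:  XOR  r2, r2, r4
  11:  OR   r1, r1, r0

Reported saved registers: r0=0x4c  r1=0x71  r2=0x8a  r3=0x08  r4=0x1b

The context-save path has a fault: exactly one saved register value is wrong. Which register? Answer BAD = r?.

after  0: r0=0x4c r1=0x72 r2=0x63 r3=0x91 r4=0x1b  N=0 Z=0
after  1: r0=0x4c r1=0x72 r2=0x63 r3=0xb8 r4=0x1b  N=1 Z=0
after  2: r0=0x4c r1=0x12 r2=0x63 r3=0xb8 r4=0x1b  N=0 Z=0
after  3: r0=0x4c r1=0x71 r2=0x63 r3=0xb8 r4=0x1b  N=0 Z=0
after  4: r0=0x4c r1=0x71 r2=0x63 r3=0x08 r4=0x1b  N=0 Z=0
after  5: r0=0x4c r1=0x71 r2=0xaa r3=0x08 r4=0x1b  N=1 Z=0
-- IRQ taken; context saved, return-PC = 6 --
mismatch: r2: reported 0x8a vs actual 0xaa

BAD = r2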